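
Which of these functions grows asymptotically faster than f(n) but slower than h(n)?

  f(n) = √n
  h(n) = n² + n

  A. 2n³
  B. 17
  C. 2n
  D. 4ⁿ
C

We need g(n) with √n = o(g(n)) and g(n) = o(n² + n), i.e. O(√n) ≺ g ≺ O(n²).
Check each option:
  A. 2n³ — O(n³) does not grow strictly slower than h(n)
  B. 17 — O(1) does not grow strictly faster than f(n)
  C. 2n — O(n) is strictly between O(√n) and O(n²) ✓
  D. 4ⁿ — O(4ⁿ) does not grow strictly slower than h(n)

Only option C (2n) lies strictly between.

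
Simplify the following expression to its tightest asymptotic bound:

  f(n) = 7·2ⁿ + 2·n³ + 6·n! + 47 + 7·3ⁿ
Θ(n!)

Order the terms by growth rate: 47 ≺ 2·n³ ≺ 7·2ⁿ ≺ 7·3ⁿ ≺ 6·n!.
The fastest-growing term 6·n! dominates as n → ∞; dropping its constant factor gives Θ(n!).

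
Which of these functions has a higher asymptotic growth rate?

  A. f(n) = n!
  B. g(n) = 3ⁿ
A

f(n) = n! is O(n!), while g(n) = 3ⁿ is O(3ⁿ).
Since O(n!) grows faster than O(3ⁿ), f(n) dominates.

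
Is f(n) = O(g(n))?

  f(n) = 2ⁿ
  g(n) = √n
False

f(n) = 2ⁿ is O(2ⁿ), and g(n) = √n is O(√n).
Since O(2ⁿ) grows faster than O(√n), f(n) = O(g(n)) is false.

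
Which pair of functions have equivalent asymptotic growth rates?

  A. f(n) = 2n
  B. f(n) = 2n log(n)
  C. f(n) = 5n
A and C

Examining each function:
  A. 2n is O(n)
  B. 2n log(n) is O(n log n)
  C. 5n is O(n)

Functions A and C both have the same complexity class.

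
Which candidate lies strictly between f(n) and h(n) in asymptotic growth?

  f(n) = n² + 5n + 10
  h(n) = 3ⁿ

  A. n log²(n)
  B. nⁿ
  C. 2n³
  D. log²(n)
C

We need g(n) with n² + 5n + 10 = o(g(n)) and g(n) = o(3ⁿ), i.e. O(n²) ≺ g ≺ O(3ⁿ).
Check each option:
  A. n log²(n) — O(n log² n) does not grow strictly faster than f(n)
  B. nⁿ — O(nⁿ) does not grow strictly slower than h(n)
  C. 2n³ — O(n³) is strictly between O(n²) and O(3ⁿ) ✓
  D. log²(n) — O(log² n) does not grow strictly faster than f(n)

Only option C (2n³) lies strictly between.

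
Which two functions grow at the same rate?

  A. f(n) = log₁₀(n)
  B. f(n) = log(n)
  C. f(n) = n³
A and B

Examining each function:
  A. log₁₀(n) is O(log n)
  B. log(n) is O(log n)
  C. n³ is O(n³)

Functions A and B both have the same complexity class.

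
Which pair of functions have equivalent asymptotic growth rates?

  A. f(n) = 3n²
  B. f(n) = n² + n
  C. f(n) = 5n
A and B

Examining each function:
  A. 3n² is O(n²)
  B. n² + n is O(n²)
  C. 5n is O(n)

Functions A and B both have the same complexity class.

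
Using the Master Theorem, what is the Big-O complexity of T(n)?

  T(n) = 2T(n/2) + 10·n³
Θ(n³)

Master Theorem: a = 2, b = 2, f(n) = 10·n³.
Compute the critical exponent d = log₂(2) = 1.
Compare f(n) = Θ(n³) against n^d:
  k = 3 > d = 1, so f(n) = Ω(n^(d+ε)) — Case 3.
  Regularity: a·(n/b)^3/n^3 = a/b^3 = 2/8 < 1 ✓.
  The top-level work dominates: T(n) = Θ(f(n)) = Θ(n³).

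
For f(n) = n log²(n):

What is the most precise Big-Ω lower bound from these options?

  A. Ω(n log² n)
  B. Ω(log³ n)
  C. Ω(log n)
A

f(n) = n log²(n) is Ω(n log² n).
All listed options are valid Big-Ω bounds (lower bounds),
but Ω(n log² n) is the tightest (largest valid bound).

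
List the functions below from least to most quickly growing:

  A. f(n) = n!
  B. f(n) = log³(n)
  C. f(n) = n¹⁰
B < C < A

Comparing growth rates:
B = log³(n) is O(log³ n)
C = n¹⁰ is O(n¹⁰)
A = n! is O(n!)

Therefore, the order from slowest to fastest is: B < C < A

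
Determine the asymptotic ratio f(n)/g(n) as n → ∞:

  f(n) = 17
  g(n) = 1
17

Since 17 and 1 have the same growth rate (O(1)),
the ratio converges to a constant: 17.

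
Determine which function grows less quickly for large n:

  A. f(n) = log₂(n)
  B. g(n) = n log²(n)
A

f(n) = log₂(n) is O(log n), while g(n) = n log²(n) is O(n log² n).
Since O(log n) grows slower than O(n log² n), f(n) is dominated.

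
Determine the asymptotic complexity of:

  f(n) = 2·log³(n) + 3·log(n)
O(log³ n)

The dominant term in 2·log³(n) + 3·log(n) is 2·log³(n), which is Θ(log³ n).
Lower-order terms (3·log(n)) are asymptotically negligible.
Constants are absorbed, so the tightest bound is O(log³ n).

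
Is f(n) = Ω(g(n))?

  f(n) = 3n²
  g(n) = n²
True

f(n) = 3n² and g(n) = n² are both O(n²).
Big-Ω permits equal growth rates (f ≥ c·g for some c > 0), so f(n) = Ω(g(n)) is true.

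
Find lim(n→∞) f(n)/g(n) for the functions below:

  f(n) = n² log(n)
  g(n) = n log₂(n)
∞

Since n² log(n) (O(n² log n)) grows faster than n log₂(n) (O(n log n)),
the ratio f(n)/g(n) → ∞ as n → ∞.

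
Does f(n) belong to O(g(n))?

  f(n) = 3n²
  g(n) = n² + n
True

f(n) = 3n² and g(n) = n² + n are both O(n²).
Big-O permits equal growth rates (f ≤ c·g for some c), so f(n) = O(g(n)) is true.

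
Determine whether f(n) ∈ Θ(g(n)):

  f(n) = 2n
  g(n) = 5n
True

f(n) = 2n and g(n) = 5n are both O(n).
Since they have the same asymptotic growth rate, f(n) = Θ(g(n)) is true.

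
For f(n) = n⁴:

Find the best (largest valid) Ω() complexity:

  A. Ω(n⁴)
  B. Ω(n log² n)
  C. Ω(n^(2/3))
A

f(n) = n⁴ is Ω(n⁴).
All listed options are valid Big-Ω bounds (lower bounds),
but Ω(n⁴) is the tightest (largest valid bound).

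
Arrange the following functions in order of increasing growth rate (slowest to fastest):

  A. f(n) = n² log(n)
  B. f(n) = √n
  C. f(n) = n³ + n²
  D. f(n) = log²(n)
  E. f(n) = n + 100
D < B < E < A < C

Comparing growth rates:
D = log²(n) is O(log² n)
B = √n is O(√n)
E = n + 100 is O(n)
A = n² log(n) is O(n² log n)
C = n³ + n² is O(n³)

Therefore, the order from slowest to fastest is: D < B < E < A < C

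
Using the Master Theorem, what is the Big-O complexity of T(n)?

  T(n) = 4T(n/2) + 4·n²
Θ(n² log n)

Master Theorem: a = 4, b = 2, f(n) = 4·n².
Compute the critical exponent d = log₂(4) = 2.
Compare f(n) = Θ(n²) against n^d:
  k = 2 = d, so f(n) = Θ(n^d) — Case 2.
  Work is balanced across levels: T(n) = Θ(n^d log n) = Θ(n² log n).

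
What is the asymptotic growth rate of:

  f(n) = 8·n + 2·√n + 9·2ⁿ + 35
Θ(2ⁿ)

Order the terms by growth rate: 35 ≺ 2·√n ≺ 8·n ≺ 9·2ⁿ.
The fastest-growing term 9·2ⁿ dominates as n → ∞; dropping its constant factor gives Θ(2ⁿ).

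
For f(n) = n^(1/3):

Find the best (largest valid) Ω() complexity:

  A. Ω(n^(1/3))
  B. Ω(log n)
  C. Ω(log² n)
A

f(n) = n^(1/3) is Ω(n^(1/3)).
All listed options are valid Big-Ω bounds (lower bounds),
but Ω(n^(1/3)) is the tightest (largest valid bound).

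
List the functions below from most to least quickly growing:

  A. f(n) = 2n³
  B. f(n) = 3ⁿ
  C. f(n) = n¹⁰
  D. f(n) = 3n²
B > C > A > D

Comparing growth rates:
B = 3ⁿ is O(3ⁿ)
C = n¹⁰ is O(n¹⁰)
A = 2n³ is O(n³)
D = 3n² is O(n²)

Therefore, the order from fastest to slowest is: B > C > A > D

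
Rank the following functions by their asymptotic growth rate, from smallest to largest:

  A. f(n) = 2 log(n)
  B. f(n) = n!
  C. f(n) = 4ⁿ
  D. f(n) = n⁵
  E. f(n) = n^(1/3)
A < E < D < C < B

Comparing growth rates:
A = 2 log(n) is O(log n)
E = n^(1/3) is O(n^(1/3))
D = n⁵ is O(n⁵)
C = 4ⁿ is O(4ⁿ)
B = n! is O(n!)

Therefore, the order from slowest to fastest is: A < E < D < C < B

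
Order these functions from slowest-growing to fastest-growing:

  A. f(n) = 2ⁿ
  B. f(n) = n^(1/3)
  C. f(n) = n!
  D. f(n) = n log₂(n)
B < D < A < C

Comparing growth rates:
B = n^(1/3) is O(n^(1/3))
D = n log₂(n) is O(n log n)
A = 2ⁿ is O(2ⁿ)
C = n! is O(n!)

Therefore, the order from slowest to fastest is: B < D < A < C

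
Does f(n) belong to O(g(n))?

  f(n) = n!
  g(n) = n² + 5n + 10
False

f(n) = n! is O(n!), and g(n) = n² + 5n + 10 is O(n²).
Since O(n!) grows faster than O(n²), f(n) = O(g(n)) is false.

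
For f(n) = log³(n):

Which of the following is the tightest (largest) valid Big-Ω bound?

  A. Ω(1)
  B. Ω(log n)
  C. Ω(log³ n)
C

f(n) = log³(n) is Ω(log³ n).
All listed options are valid Big-Ω bounds (lower bounds),
but Ω(log³ n) is the tightest (largest valid bound).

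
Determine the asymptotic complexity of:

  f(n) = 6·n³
O(n³)

The dominant term in 6·n³ is 6·n³, which is Θ(n³).
Constants are absorbed, so the tightest bound is O(n³).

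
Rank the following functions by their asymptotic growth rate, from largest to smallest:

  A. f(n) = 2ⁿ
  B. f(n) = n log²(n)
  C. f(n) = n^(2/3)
A > B > C

Comparing growth rates:
A = 2ⁿ is O(2ⁿ)
B = n log²(n) is O(n log² n)
C = n^(2/3) is O(n^(2/3))

Therefore, the order from fastest to slowest is: A > B > C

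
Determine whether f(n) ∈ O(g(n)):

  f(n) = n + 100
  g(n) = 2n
True

f(n) = n + 100 and g(n) = 2n are both O(n).
Big-O permits equal growth rates (f ≤ c·g for some c), so f(n) = O(g(n)) is true.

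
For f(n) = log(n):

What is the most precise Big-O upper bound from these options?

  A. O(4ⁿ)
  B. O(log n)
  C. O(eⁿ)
B

f(n) = log(n) is O(log n).
All listed options are valid Big-O bounds (upper bounds),
but O(log n) is the tightest (smallest valid bound).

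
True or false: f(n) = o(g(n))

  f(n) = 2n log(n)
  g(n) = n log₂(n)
False

f(n) = 2n log(n) is O(n log n), and g(n) = n log₂(n) is O(n log n).
Since they have the same growth rate, f(n) = o(g(n)) is false.
(f = o(g) requires f to grow strictly slower, not equal.)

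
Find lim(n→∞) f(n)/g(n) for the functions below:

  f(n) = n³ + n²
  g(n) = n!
0

Since n³ + n² (O(n³)) grows slower than n! (O(n!)),
the ratio f(n)/g(n) → 0 as n → ∞.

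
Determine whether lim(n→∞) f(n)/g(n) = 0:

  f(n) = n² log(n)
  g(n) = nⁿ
True

f(n) = n² log(n) is O(n² log n), and g(n) = nⁿ is O(nⁿ).
Since O(n² log n) grows strictly slower than O(nⁿ), f(n) = o(g(n)) is true.
This means lim(n→∞) f(n)/g(n) = 0.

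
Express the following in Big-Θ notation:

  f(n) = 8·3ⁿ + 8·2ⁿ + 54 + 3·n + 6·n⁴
Θ(3ⁿ)

Order the terms by growth rate: 54 ≺ 3·n ≺ 6·n⁴ ≺ 8·2ⁿ ≺ 8·3ⁿ.
The fastest-growing term 8·3ⁿ dominates as n → ∞; dropping its constant factor gives Θ(3ⁿ).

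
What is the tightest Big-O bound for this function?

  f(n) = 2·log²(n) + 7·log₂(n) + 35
O(log² n)

The dominant term in 2·log²(n) + 7·log₂(n) + 35 is 2·log²(n), which is Θ(log² n).
Lower-order terms (7·log₂(n), 35) are asymptotically negligible.
Constants are absorbed, so the tightest bound is O(log² n).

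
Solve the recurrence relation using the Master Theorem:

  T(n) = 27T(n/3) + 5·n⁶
Θ(n⁶)

Master Theorem: a = 27, b = 3, f(n) = 5·n⁶.
Compute the critical exponent d = log₃(27) = 3.
Compare f(n) = Θ(n⁶) against n^d:
  k = 6 > d = 3, so f(n) = Ω(n^(d+ε)) — Case 3.
  Regularity: a·(n/b)^6/n^6 = a/b^6 = 27/729 < 1 ✓.
  The top-level work dominates: T(n) = Θ(f(n)) = Θ(n⁶).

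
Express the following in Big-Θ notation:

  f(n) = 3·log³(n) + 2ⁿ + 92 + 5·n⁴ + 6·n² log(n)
Θ(2ⁿ)

Order the terms by growth rate: 92 ≺ 3·log³(n) ≺ 6·n² log(n) ≺ 5·n⁴ ≺ 2ⁿ.
The fastest-growing term 2ⁿ dominates as n → ∞; dropping its constant factor gives Θ(2ⁿ).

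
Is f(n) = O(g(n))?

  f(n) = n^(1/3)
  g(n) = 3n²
True

f(n) = n^(1/3) is O(n^(1/3)), and g(n) = 3n² is O(n²).
Since O(n^(1/3)) ⊆ O(n²) (f grows no faster than g), f(n) = O(g(n)) is true.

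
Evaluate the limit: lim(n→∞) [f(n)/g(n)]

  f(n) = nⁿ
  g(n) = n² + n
∞

Since nⁿ (O(nⁿ)) grows faster than n² + n (O(n²)),
the ratio f(n)/g(n) → ∞ as n → ∞.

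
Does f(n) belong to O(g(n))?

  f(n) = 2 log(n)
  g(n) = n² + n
True

f(n) = 2 log(n) is O(log n), and g(n) = n² + n is O(n²).
Since O(log n) ⊆ O(n²) (f grows no faster than g), f(n) = O(g(n)) is true.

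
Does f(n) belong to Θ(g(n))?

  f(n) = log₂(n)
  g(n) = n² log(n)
False

f(n) = log₂(n) is O(log n), and g(n) = n² log(n) is O(n² log n).
Since they have different growth rates, f(n) = Θ(g(n)) is false.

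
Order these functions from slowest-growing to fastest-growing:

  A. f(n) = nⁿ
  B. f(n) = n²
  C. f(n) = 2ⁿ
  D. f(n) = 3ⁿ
B < C < D < A

Comparing growth rates:
B = n² is O(n²)
C = 2ⁿ is O(2ⁿ)
D = 3ⁿ is O(3ⁿ)
A = nⁿ is O(nⁿ)

Therefore, the order from slowest to fastest is: B < C < D < A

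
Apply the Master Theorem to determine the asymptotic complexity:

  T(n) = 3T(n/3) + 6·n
Θ(n log n)

Master Theorem: a = 3, b = 3, f(n) = 6·n.
Compute the critical exponent d = log₃(3) = 1.
Compare f(n) = Θ(n) against n^d:
  k = 1 = d, so f(n) = Θ(n^d) — Case 2.
  Work is balanced across levels: T(n) = Θ(n^d log n) = Θ(n log n).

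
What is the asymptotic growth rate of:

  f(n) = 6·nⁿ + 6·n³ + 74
Θ(nⁿ)

Order the terms by growth rate: 74 ≺ 6·n³ ≺ 6·nⁿ.
The fastest-growing term 6·nⁿ dominates as n → ∞; dropping its constant factor gives Θ(nⁿ).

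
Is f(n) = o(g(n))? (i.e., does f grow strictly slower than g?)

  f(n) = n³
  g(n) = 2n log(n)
False

f(n) = n³ is O(n³), and g(n) = 2n log(n) is O(n log n).
Since O(n³) grows faster than or equal to O(n log n), f(n) = o(g(n)) is false.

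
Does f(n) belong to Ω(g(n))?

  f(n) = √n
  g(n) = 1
True

f(n) = √n is O(√n), and g(n) = 1 is O(1).
Since O(√n) grows at least as fast as O(1), f(n) = Ω(g(n)) is true.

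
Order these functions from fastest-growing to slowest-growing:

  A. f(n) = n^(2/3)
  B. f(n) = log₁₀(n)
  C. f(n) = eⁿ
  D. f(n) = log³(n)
C > A > D > B

Comparing growth rates:
C = eⁿ is O(eⁿ)
A = n^(2/3) is O(n^(2/3))
D = log³(n) is O(log³ n)
B = log₁₀(n) is O(log n)

Therefore, the order from fastest to slowest is: C > A > D > B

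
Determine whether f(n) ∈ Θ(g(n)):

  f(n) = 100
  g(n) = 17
True

f(n) = 100 and g(n) = 17 are both O(1).
Since they have the same asymptotic growth rate, f(n) = Θ(g(n)) is true.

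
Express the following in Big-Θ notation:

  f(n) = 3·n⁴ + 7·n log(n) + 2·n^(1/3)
Θ(n⁴)

Order the terms by growth rate: 2·n^(1/3) ≺ 7·n log(n) ≺ 3·n⁴.
The fastest-growing term 3·n⁴ dominates as n → ∞; dropping its constant factor gives Θ(n⁴).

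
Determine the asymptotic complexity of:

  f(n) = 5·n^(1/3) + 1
O(n^(1/3))

The dominant term in 5·n^(1/3) + 1 is 5·n^(1/3), which is Θ(n^(1/3)).
Lower-order terms (1) are asymptotically negligible.
Constants are absorbed, so the tightest bound is O(n^(1/3)).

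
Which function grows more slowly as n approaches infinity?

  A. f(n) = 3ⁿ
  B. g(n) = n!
A

f(n) = 3ⁿ is O(3ⁿ), while g(n) = n! is O(n!).
Since O(3ⁿ) grows slower than O(n!), f(n) is dominated.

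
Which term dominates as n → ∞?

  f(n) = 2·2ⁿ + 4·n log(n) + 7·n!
7·n!

Looking at each term:
  - 2·2ⁿ is O(2ⁿ)
  - 4·n log(n) is O(n log n)
  - 7·n! is O(n!)

The term 7·n! (O(n!)) grows fastest and dominates all others.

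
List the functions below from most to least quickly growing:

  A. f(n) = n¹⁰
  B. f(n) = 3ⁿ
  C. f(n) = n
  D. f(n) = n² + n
B > A > D > C

Comparing growth rates:
B = 3ⁿ is O(3ⁿ)
A = n¹⁰ is O(n¹⁰)
D = n² + n is O(n²)
C = n is O(n)

Therefore, the order from fastest to slowest is: B > A > D > C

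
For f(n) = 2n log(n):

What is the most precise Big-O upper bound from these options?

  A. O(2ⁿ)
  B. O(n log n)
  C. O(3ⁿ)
B

f(n) = 2n log(n) is O(n log n).
All listed options are valid Big-O bounds (upper bounds),
but O(n log n) is the tightest (smallest valid bound).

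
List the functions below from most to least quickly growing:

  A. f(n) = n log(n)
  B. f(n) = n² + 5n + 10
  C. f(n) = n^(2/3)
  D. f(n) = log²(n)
B > A > C > D

Comparing growth rates:
B = n² + 5n + 10 is O(n²)
A = n log(n) is O(n log n)
C = n^(2/3) is O(n^(2/3))
D = log²(n) is O(log² n)

Therefore, the order from fastest to slowest is: B > A > C > D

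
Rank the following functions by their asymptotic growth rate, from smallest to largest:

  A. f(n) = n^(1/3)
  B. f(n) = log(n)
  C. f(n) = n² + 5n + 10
B < A < C

Comparing growth rates:
B = log(n) is O(log n)
A = n^(1/3) is O(n^(1/3))
C = n² + 5n + 10 is O(n²)

Therefore, the order from slowest to fastest is: B < A < C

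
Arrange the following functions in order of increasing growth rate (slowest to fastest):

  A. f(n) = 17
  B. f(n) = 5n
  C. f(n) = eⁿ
A < B < C

Comparing growth rates:
A = 17 is O(1)
B = 5n is O(n)
C = eⁿ is O(eⁿ)

Therefore, the order from slowest to fastest is: A < B < C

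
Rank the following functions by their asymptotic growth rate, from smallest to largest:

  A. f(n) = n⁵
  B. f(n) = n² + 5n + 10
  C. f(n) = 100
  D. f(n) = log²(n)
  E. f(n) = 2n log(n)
C < D < E < B < A

Comparing growth rates:
C = 100 is O(1)
D = log²(n) is O(log² n)
E = 2n log(n) is O(n log n)
B = n² + 5n + 10 is O(n²)
A = n⁵ is O(n⁵)

Therefore, the order from slowest to fastest is: C < D < E < B < A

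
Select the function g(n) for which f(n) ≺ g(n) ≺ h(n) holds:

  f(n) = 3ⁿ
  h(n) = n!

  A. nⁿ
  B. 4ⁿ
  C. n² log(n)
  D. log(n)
B

We need g(n) with 3ⁿ = o(g(n)) and g(n) = o(n!), i.e. O(3ⁿ) ≺ g ≺ O(n!).
Check each option:
  A. nⁿ — O(nⁿ) does not grow strictly slower than h(n)
  B. 4ⁿ — O(4ⁿ) is strictly between O(3ⁿ) and O(n!) ✓
  C. n² log(n) — O(n² log n) does not grow strictly faster than f(n)
  D. log(n) — O(log n) does not grow strictly faster than f(n)

Only option B (4ⁿ) lies strictly between.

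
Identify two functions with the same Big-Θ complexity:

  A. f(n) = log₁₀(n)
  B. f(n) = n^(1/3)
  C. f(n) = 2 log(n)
A and C

Examining each function:
  A. log₁₀(n) is O(log n)
  B. n^(1/3) is O(n^(1/3))
  C. 2 log(n) is O(log n)

Functions A and C both have the same complexity class.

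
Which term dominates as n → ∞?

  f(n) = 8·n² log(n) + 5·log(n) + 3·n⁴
3·n⁴

Looking at each term:
  - 8·n² log(n) is O(n² log n)
  - 5·log(n) is O(log n)
  - 3·n⁴ is O(n⁴)

The term 3·n⁴ (O(n⁴)) grows fastest and dominates all others.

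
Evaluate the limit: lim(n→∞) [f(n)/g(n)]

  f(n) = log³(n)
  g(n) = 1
∞

Since log³(n) (O(log³ n)) grows faster than 1 (O(1)),
the ratio f(n)/g(n) → ∞ as n → ∞.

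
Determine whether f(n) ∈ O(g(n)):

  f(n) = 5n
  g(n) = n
True

f(n) = 5n and g(n) = n are both O(n).
Big-O permits equal growth rates (f ≤ c·g for some c), so f(n) = O(g(n)) is true.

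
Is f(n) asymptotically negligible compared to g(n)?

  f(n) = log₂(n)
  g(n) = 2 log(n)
False

f(n) = log₂(n) is O(log n), and g(n) = 2 log(n) is O(log n).
Since they have the same growth rate, f(n) = o(g(n)) is false.
(f = o(g) requires f to grow strictly slower, not equal.)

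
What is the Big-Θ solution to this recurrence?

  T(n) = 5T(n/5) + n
Θ(n log n)

Master Theorem: a = 5, b = 5, f(n) = n.
Compute the critical exponent d = log₅(5) = 1.
Compare f(n) = Θ(n) against n^d:
  k = 1 = d, so f(n) = Θ(n^d) — Case 2.
  Work is balanced across levels: T(n) = Θ(n^d log n) = Θ(n log n).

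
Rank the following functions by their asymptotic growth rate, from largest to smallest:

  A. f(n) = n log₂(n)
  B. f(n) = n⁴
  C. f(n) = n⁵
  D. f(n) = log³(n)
C > B > A > D

Comparing growth rates:
C = n⁵ is O(n⁵)
B = n⁴ is O(n⁴)
A = n log₂(n) is O(n log n)
D = log³(n) is O(log³ n)

Therefore, the order from fastest to slowest is: C > B > A > D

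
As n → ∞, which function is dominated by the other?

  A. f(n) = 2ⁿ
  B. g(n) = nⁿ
A

f(n) = 2ⁿ is O(2ⁿ), while g(n) = nⁿ is O(nⁿ).
Since O(2ⁿ) grows slower than O(nⁿ), f(n) is dominated.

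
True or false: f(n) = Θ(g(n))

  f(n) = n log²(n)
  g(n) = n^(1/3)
False

f(n) = n log²(n) is O(n log² n), and g(n) = n^(1/3) is O(n^(1/3)).
Since they have different growth rates, f(n) = Θ(g(n)) is false.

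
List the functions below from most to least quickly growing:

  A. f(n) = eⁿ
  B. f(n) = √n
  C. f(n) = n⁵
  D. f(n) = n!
D > A > C > B

Comparing growth rates:
D = n! is O(n!)
A = eⁿ is O(eⁿ)
C = n⁵ is O(n⁵)
B = √n is O(√n)

Therefore, the order from fastest to slowest is: D > A > C > B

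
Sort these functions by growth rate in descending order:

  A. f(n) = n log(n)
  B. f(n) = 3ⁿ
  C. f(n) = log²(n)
B > A > C

Comparing growth rates:
B = 3ⁿ is O(3ⁿ)
A = n log(n) is O(n log n)
C = log²(n) is O(log² n)

Therefore, the order from fastest to slowest is: B > A > C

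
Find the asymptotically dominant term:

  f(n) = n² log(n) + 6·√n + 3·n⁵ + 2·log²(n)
3·n⁵

Looking at each term:
  - n² log(n) is O(n² log n)
  - 6·√n is O(√n)
  - 3·n⁵ is O(n⁵)
  - 2·log²(n) is O(log² n)

The term 3·n⁵ (O(n⁵)) grows fastest and dominates all others.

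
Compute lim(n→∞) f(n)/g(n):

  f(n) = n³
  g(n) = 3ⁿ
0

Since n³ (O(n³)) grows slower than 3ⁿ (O(3ⁿ)),
the ratio f(n)/g(n) → 0 as n → ∞.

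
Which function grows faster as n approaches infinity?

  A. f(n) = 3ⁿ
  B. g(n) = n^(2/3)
A

f(n) = 3ⁿ is O(3ⁿ), while g(n) = n^(2/3) is O(n^(2/3)).
Since O(3ⁿ) grows faster than O(n^(2/3)), f(n) dominates.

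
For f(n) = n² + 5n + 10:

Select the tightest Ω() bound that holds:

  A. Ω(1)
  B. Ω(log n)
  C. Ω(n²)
C

f(n) = n² + 5n + 10 is Ω(n²).
All listed options are valid Big-Ω bounds (lower bounds),
but Ω(n²) is the tightest (largest valid bound).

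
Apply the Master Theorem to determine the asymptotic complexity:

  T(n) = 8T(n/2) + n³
Θ(n³ log n)

Master Theorem: a = 8, b = 2, f(n) = n³.
Compute the critical exponent d = log₂(8) = 3.
Compare f(n) = Θ(n³) against n^d:
  k = 3 = d, so f(n) = Θ(n^d) — Case 2.
  Work is balanced across levels: T(n) = Θ(n^d log n) = Θ(n³ log n).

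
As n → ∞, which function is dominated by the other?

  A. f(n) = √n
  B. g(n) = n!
A

f(n) = √n is O(√n), while g(n) = n! is O(n!).
Since O(√n) grows slower than O(n!), f(n) is dominated.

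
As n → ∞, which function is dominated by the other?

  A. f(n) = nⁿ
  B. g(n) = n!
B

f(n) = nⁿ is O(nⁿ), while g(n) = n! is O(n!).
Since O(n!) grows slower than O(nⁿ), g(n) is dominated.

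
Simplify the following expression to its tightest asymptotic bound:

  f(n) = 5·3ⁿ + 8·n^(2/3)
Θ(3ⁿ)

Order the terms by growth rate: 8·n^(2/3) ≺ 5·3ⁿ.
The fastest-growing term 5·3ⁿ dominates as n → ∞; dropping its constant factor gives Θ(3ⁿ).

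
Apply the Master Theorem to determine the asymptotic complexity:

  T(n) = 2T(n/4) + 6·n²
Θ(n²)

Master Theorem: a = 2, b = 4, f(n) = 6·n².
Compute the critical exponent d = log₄(2) = 0.500.
Compare f(n) = Θ(n²) against n^d:
  k = 2 > d = 0.500, so f(n) = Ω(n^(d+ε)) — Case 3.
  Regularity: a·(n/b)^2/n^2 = a/b^2 = 2/16 < 1 ✓.
  The top-level work dominates: T(n) = Θ(f(n)) = Θ(n²).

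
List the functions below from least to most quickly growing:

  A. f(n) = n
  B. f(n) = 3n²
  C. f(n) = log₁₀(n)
C < A < B

Comparing growth rates:
C = log₁₀(n) is O(log n)
A = n is O(n)
B = 3n² is O(n²)

Therefore, the order from slowest to fastest is: C < A < B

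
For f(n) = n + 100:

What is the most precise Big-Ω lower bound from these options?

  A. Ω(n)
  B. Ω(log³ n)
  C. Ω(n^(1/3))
A

f(n) = n + 100 is Ω(n).
All listed options are valid Big-Ω bounds (lower bounds),
but Ω(n) is the tightest (largest valid bound).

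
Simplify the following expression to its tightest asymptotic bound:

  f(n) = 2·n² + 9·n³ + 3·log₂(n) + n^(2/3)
Θ(n³)

Order the terms by growth rate: 3·log₂(n) ≺ n^(2/3) ≺ 2·n² ≺ 9·n³.
The fastest-growing term 9·n³ dominates as n → ∞; dropping its constant factor gives Θ(n³).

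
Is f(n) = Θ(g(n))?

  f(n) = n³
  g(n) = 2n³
True

f(n) = n³ and g(n) = 2n³ are both O(n³).
Since they have the same asymptotic growth rate, f(n) = Θ(g(n)) is true.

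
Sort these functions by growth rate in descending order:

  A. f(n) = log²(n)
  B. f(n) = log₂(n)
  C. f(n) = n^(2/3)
C > A > B

Comparing growth rates:
C = n^(2/3) is O(n^(2/3))
A = log²(n) is O(log² n)
B = log₂(n) is O(log n)

Therefore, the order from fastest to slowest is: C > A > B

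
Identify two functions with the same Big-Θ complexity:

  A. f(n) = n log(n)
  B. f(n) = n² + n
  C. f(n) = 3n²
B and C

Examining each function:
  A. n log(n) is O(n log n)
  B. n² + n is O(n²)
  C. 3n² is O(n²)

Functions B and C both have the same complexity class.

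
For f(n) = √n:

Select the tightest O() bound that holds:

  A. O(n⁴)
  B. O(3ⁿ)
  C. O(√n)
C

f(n) = √n is O(√n).
All listed options are valid Big-O bounds (upper bounds),
but O(√n) is the tightest (smallest valid bound).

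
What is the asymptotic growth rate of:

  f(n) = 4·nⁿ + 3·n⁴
Θ(nⁿ)

Order the terms by growth rate: 3·n⁴ ≺ 4·nⁿ.
The fastest-growing term 4·nⁿ dominates as n → ∞; dropping its constant factor gives Θ(nⁿ).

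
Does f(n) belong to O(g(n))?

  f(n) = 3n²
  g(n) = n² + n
True

f(n) = 3n² and g(n) = n² + n are both O(n²).
Big-O permits equal growth rates (f ≤ c·g for some c), so f(n) = O(g(n)) is true.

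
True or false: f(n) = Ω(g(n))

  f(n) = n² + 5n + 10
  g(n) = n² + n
True

f(n) = n² + 5n + 10 and g(n) = n² + n are both O(n²).
Big-Ω permits equal growth rates (f ≥ c·g for some c > 0), so f(n) = Ω(g(n)) is true.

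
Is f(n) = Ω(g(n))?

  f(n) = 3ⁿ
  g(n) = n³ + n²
True

f(n) = 3ⁿ is O(3ⁿ), and g(n) = n³ + n² is O(n³).
Since O(3ⁿ) grows at least as fast as O(n³), f(n) = Ω(g(n)) is true.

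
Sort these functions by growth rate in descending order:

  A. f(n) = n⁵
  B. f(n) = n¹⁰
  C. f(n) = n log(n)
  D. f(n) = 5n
B > A > C > D

Comparing growth rates:
B = n¹⁰ is O(n¹⁰)
A = n⁵ is O(n⁵)
C = n log(n) is O(n log n)
D = 5n is O(n)

Therefore, the order from fastest to slowest is: B > A > C > D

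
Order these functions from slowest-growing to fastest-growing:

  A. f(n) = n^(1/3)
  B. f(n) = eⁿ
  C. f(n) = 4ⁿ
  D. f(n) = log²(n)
D < A < B < C

Comparing growth rates:
D = log²(n) is O(log² n)
A = n^(1/3) is O(n^(1/3))
B = eⁿ is O(eⁿ)
C = 4ⁿ is O(4ⁿ)

Therefore, the order from slowest to fastest is: D < A < B < C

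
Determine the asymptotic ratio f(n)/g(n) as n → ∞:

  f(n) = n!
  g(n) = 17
∞

Since n! (O(n!)) grows faster than 17 (O(1)),
the ratio f(n)/g(n) → ∞ as n → ∞.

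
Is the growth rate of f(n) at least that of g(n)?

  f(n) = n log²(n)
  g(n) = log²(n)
True

f(n) = n log²(n) is O(n log² n), and g(n) = log²(n) is O(log² n).
Since O(n log² n) grows at least as fast as O(log² n), f(n) = Ω(g(n)) is true.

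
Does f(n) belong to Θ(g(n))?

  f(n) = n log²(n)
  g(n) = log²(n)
False

f(n) = n log²(n) is O(n log² n), and g(n) = log²(n) is O(log² n).
Since they have different growth rates, f(n) = Θ(g(n)) is false.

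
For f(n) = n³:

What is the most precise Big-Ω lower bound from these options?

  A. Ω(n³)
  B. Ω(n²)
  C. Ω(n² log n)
A

f(n) = n³ is Ω(n³).
All listed options are valid Big-Ω bounds (lower bounds),
but Ω(n³) is the tightest (largest valid bound).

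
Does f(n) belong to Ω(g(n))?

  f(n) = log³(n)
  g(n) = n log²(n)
False

f(n) = log³(n) is O(log³ n), and g(n) = n log²(n) is O(n log² n).
Since O(log³ n) grows slower than O(n log² n), f(n) = Ω(g(n)) is false.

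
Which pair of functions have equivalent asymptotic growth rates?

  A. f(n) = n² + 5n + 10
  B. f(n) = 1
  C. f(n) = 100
B and C

Examining each function:
  A. n² + 5n + 10 is O(n²)
  B. 1 is O(1)
  C. 100 is O(1)

Functions B and C both have the same complexity class.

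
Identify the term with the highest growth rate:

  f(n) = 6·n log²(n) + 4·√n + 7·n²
7·n²

Looking at each term:
  - 6·n log²(n) is O(n log² n)
  - 4·√n is O(√n)
  - 7·n² is O(n²)

The term 7·n² (O(n²)) grows fastest and dominates all others.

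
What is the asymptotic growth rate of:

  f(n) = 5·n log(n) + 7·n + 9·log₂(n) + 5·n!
Θ(n!)

Order the terms by growth rate: 9·log₂(n) ≺ 7·n ≺ 5·n log(n) ≺ 5·n!.
The fastest-growing term 5·n! dominates as n → ∞; dropping its constant factor gives Θ(n!).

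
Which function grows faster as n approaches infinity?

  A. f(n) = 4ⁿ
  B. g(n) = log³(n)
A

f(n) = 4ⁿ is O(4ⁿ), while g(n) = log³(n) is O(log³ n).
Since O(4ⁿ) grows faster than O(log³ n), f(n) dominates.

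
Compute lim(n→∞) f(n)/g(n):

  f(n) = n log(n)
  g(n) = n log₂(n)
log(2)

Since n log(n) and n log₂(n) have the same growth rate (O(n log n)),
the ratio converges to a constant: log(2).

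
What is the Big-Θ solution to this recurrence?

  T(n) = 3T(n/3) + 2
Θ(n)

Master Theorem: a = 3, b = 3, f(n) = 2.
Compute the critical exponent d = log₃(3) = 1.
Compare f(n) = Θ(1) against n^d:
  k = 0 < d = 1, so f(n) = O(n^(d-ε)) — Case 1.
  The recursion cost dominates: T(n) = Θ(n^d) = Θ(n).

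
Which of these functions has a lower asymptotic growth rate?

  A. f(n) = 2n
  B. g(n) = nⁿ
A

f(n) = 2n is O(n), while g(n) = nⁿ is O(nⁿ).
Since O(n) grows slower than O(nⁿ), f(n) is dominated.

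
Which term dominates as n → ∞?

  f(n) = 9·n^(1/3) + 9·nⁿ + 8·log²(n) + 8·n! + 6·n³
9·nⁿ

Looking at each term:
  - 9·n^(1/3) is O(n^(1/3))
  - 9·nⁿ is O(nⁿ)
  - 8·log²(n) is O(log² n)
  - 8·n! is O(n!)
  - 6·n³ is O(n³)

The term 9·nⁿ (O(nⁿ)) grows fastest and dominates all others.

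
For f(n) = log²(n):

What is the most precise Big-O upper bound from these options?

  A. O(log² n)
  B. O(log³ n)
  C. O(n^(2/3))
A

f(n) = log²(n) is O(log² n).
All listed options are valid Big-O bounds (upper bounds),
but O(log² n) is the tightest (smallest valid bound).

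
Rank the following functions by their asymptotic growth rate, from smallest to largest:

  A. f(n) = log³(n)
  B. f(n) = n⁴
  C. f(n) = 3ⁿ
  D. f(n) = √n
A < D < B < C

Comparing growth rates:
A = log³(n) is O(log³ n)
D = √n is O(√n)
B = n⁴ is O(n⁴)
C = 3ⁿ is O(3ⁿ)

Therefore, the order from slowest to fastest is: A < D < B < C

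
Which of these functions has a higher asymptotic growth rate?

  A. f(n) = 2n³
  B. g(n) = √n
A

f(n) = 2n³ is O(n³), while g(n) = √n is O(√n).
Since O(n³) grows faster than O(√n), f(n) dominates.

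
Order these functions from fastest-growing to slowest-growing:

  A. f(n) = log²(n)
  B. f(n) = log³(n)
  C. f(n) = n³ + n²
C > B > A

Comparing growth rates:
C = n³ + n² is O(n³)
B = log³(n) is O(log³ n)
A = log²(n) is O(log² n)

Therefore, the order from fastest to slowest is: C > B > A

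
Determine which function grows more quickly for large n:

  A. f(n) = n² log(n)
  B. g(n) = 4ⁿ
B

f(n) = n² log(n) is O(n² log n), while g(n) = 4ⁿ is O(4ⁿ).
Since O(4ⁿ) grows faster than O(n² log n), g(n) dominates.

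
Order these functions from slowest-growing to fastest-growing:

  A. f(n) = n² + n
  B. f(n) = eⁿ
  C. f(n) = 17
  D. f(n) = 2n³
C < A < D < B

Comparing growth rates:
C = 17 is O(1)
A = n² + n is O(n²)
D = 2n³ is O(n³)
B = eⁿ is O(eⁿ)

Therefore, the order from slowest to fastest is: C < A < D < B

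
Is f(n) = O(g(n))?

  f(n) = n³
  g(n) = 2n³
True

f(n) = n³ and g(n) = 2n³ are both O(n³).
Big-O permits equal growth rates (f ≤ c·g for some c), so f(n) = O(g(n)) is true.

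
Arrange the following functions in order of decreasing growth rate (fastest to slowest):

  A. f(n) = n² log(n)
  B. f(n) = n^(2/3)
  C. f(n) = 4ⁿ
C > A > B

Comparing growth rates:
C = 4ⁿ is O(4ⁿ)
A = n² log(n) is O(n² log n)
B = n^(2/3) is O(n^(2/3))

Therefore, the order from fastest to slowest is: C > A > B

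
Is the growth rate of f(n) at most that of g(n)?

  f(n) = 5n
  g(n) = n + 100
True

f(n) = 5n and g(n) = n + 100 are both O(n).
Big-O permits equal growth rates (f ≤ c·g for some c), so f(n) = O(g(n)) is true.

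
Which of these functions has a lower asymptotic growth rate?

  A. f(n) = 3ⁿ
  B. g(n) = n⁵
B

f(n) = 3ⁿ is O(3ⁿ), while g(n) = n⁵ is O(n⁵).
Since O(n⁵) grows slower than O(3ⁿ), g(n) is dominated.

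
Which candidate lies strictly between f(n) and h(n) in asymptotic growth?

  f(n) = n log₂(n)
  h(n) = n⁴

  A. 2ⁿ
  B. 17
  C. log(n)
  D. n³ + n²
D

We need g(n) with n log₂(n) = o(g(n)) and g(n) = o(n⁴), i.e. O(n log n) ≺ g ≺ O(n⁴).
Check each option:
  A. 2ⁿ — O(2ⁿ) does not grow strictly slower than h(n)
  B. 17 — O(1) does not grow strictly faster than f(n)
  C. log(n) — O(log n) does not grow strictly faster than f(n)
  D. n³ + n² — O(n³) is strictly between O(n log n) and O(n⁴) ✓

Only option D (n³ + n²) lies strictly between.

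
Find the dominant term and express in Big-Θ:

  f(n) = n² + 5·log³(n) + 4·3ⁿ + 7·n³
Θ(3ⁿ)

Order the terms by growth rate: 5·log³(n) ≺ n² ≺ 7·n³ ≺ 4·3ⁿ.
The fastest-growing term 4·3ⁿ dominates as n → ∞; dropping its constant factor gives Θ(3ⁿ).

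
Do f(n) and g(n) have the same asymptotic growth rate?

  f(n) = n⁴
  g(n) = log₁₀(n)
False

f(n) = n⁴ is O(n⁴), and g(n) = log₁₀(n) is O(log n).
Since they have different growth rates, f(n) = Θ(g(n)) is false.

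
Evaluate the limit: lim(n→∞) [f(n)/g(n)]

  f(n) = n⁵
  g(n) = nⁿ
0

Since n⁵ (O(n⁵)) grows slower than nⁿ (O(nⁿ)),
the ratio f(n)/g(n) → 0 as n → ∞.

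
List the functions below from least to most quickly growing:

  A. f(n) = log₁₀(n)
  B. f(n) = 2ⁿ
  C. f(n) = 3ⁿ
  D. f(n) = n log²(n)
A < D < B < C

Comparing growth rates:
A = log₁₀(n) is O(log n)
D = n log²(n) is O(n log² n)
B = 2ⁿ is O(2ⁿ)
C = 3ⁿ is O(3ⁿ)

Therefore, the order from slowest to fastest is: A < D < B < C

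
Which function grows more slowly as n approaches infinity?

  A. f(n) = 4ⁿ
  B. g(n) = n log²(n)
B

f(n) = 4ⁿ is O(4ⁿ), while g(n) = n log²(n) is O(n log² n).
Since O(n log² n) grows slower than O(4ⁿ), g(n) is dominated.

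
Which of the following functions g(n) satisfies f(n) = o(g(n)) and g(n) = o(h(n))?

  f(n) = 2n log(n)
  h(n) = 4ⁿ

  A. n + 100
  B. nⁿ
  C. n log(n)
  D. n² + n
D

We need g(n) with 2n log(n) = o(g(n)) and g(n) = o(4ⁿ), i.e. O(n log n) ≺ g ≺ O(4ⁿ).
Check each option:
  A. n + 100 — O(n) does not grow strictly faster than f(n)
  B. nⁿ — O(nⁿ) does not grow strictly slower than h(n)
  C. n log(n) — O(n log n) does not grow strictly faster than f(n)
  D. n² + n — O(n²) is strictly between O(n log n) and O(4ⁿ) ✓

Only option D (n² + n) lies strictly between.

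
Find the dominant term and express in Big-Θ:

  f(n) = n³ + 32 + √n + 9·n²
Θ(n³)

Order the terms by growth rate: 32 ≺ √n ≺ 9·n² ≺ n³.
The fastest-growing term n³ dominates as n → ∞; dropping its constant factor gives Θ(n³).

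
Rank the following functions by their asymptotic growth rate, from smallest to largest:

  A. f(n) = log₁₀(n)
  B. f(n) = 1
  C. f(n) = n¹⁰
B < A < C

Comparing growth rates:
B = 1 is O(1)
A = log₁₀(n) is O(log n)
C = n¹⁰ is O(n¹⁰)

Therefore, the order from slowest to fastest is: B < A < C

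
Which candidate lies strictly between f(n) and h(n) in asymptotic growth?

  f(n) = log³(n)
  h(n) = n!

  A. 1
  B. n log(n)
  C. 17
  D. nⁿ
B

We need g(n) with log³(n) = o(g(n)) and g(n) = o(n!), i.e. O(log³ n) ≺ g ≺ O(n!).
Check each option:
  A. 1 — O(1) does not grow strictly faster than f(n)
  B. n log(n) — O(n log n) is strictly between O(log³ n) and O(n!) ✓
  C. 17 — O(1) does not grow strictly faster than f(n)
  D. nⁿ — O(nⁿ) does not grow strictly slower than h(n)

Only option B (n log(n)) lies strictly between.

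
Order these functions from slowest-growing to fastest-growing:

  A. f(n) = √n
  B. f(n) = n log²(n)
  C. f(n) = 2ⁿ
A < B < C

Comparing growth rates:
A = √n is O(√n)
B = n log²(n) is O(n log² n)
C = 2ⁿ is O(2ⁿ)

Therefore, the order from slowest to fastest is: A < B < C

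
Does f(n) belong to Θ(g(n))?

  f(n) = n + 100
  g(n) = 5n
True

f(n) = n + 100 and g(n) = 5n are both O(n).
Since they have the same asymptotic growth rate, f(n) = Θ(g(n)) is true.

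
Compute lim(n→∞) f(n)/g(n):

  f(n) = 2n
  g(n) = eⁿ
0

Since 2n (O(n)) grows slower than eⁿ (O(eⁿ)),
the ratio f(n)/g(n) → 0 as n → ∞.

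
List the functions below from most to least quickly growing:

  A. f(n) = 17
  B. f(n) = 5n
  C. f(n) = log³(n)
B > C > A

Comparing growth rates:
B = 5n is O(n)
C = log³(n) is O(log³ n)
A = 17 is O(1)

Therefore, the order from fastest to slowest is: B > C > A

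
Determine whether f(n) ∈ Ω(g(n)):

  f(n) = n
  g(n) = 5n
True

f(n) = n and g(n) = 5n are both O(n).
Big-Ω permits equal growth rates (f ≥ c·g for some c > 0), so f(n) = Ω(g(n)) is true.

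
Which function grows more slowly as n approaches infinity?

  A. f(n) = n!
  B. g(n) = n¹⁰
B

f(n) = n! is O(n!), while g(n) = n¹⁰ is O(n¹⁰).
Since O(n¹⁰) grows slower than O(n!), g(n) is dominated.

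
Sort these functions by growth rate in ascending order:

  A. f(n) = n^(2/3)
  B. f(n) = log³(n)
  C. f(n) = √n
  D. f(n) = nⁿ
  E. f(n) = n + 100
B < C < A < E < D

Comparing growth rates:
B = log³(n) is O(log³ n)
C = √n is O(√n)
A = n^(2/3) is O(n^(2/3))
E = n + 100 is O(n)
D = nⁿ is O(nⁿ)

Therefore, the order from slowest to fastest is: B < C < A < E < D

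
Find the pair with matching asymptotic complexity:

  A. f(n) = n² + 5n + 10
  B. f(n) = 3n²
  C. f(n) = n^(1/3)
A and B

Examining each function:
  A. n² + 5n + 10 is O(n²)
  B. 3n² is O(n²)
  C. n^(1/3) is O(n^(1/3))

Functions A and B both have the same complexity class.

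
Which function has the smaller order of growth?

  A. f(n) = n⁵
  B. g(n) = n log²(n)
B

f(n) = n⁵ is O(n⁵), while g(n) = n log²(n) is O(n log² n).
Since O(n log² n) grows slower than O(n⁵), g(n) is dominated.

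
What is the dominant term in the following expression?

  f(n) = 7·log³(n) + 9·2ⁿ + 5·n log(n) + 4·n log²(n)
9·2ⁿ

Looking at each term:
  - 7·log³(n) is O(log³ n)
  - 9·2ⁿ is O(2ⁿ)
  - 5·n log(n) is O(n log n)
  - 4·n log²(n) is O(n log² n)

The term 9·2ⁿ (O(2ⁿ)) grows fastest and dominates all others.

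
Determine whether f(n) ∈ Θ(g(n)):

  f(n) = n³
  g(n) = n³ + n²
True

f(n) = n³ and g(n) = n³ + n² are both O(n³).
Since they have the same asymptotic growth rate, f(n) = Θ(g(n)) is true.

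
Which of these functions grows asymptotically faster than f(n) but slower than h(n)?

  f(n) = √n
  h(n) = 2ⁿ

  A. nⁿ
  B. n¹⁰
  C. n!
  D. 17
B

We need g(n) with √n = o(g(n)) and g(n) = o(2ⁿ), i.e. O(√n) ≺ g ≺ O(2ⁿ).
Check each option:
  A. nⁿ — O(nⁿ) does not grow strictly slower than h(n)
  B. n¹⁰ — O(n¹⁰) is strictly between O(√n) and O(2ⁿ) ✓
  C. n! — O(n!) does not grow strictly slower than h(n)
  D. 17 — O(1) does not grow strictly faster than f(n)

Only option B (n¹⁰) lies strictly between.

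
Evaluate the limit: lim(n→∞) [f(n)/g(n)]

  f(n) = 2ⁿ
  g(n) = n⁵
∞

Since 2ⁿ (O(2ⁿ)) grows faster than n⁵ (O(n⁵)),
the ratio f(n)/g(n) → ∞ as n → ∞.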